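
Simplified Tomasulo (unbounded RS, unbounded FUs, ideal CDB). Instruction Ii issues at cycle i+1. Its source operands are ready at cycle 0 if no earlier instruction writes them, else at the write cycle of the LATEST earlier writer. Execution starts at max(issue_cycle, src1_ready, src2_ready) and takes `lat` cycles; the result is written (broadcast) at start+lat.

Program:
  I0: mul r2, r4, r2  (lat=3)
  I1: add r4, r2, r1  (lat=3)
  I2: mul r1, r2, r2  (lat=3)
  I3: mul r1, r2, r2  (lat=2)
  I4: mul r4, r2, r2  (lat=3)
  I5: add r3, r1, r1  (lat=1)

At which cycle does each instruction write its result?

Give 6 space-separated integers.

Answer: 4 7 7 6 8 7

Derivation:
I0 mul r2: issue@1 deps=(None,None) exec_start@1 write@4
I1 add r4: issue@2 deps=(0,None) exec_start@4 write@7
I2 mul r1: issue@3 deps=(0,0) exec_start@4 write@7
I3 mul r1: issue@4 deps=(0,0) exec_start@4 write@6
I4 mul r4: issue@5 deps=(0,0) exec_start@5 write@8
I5 add r3: issue@6 deps=(3,3) exec_start@6 write@7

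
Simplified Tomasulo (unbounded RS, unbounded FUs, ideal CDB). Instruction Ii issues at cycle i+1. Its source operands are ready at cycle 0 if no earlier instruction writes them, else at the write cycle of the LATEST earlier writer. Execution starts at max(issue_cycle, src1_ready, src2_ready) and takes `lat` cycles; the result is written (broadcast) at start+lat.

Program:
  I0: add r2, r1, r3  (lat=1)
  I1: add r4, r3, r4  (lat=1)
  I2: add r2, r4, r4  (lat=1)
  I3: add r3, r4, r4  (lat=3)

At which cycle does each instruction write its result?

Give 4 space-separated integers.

Answer: 2 3 4 7

Derivation:
I0 add r2: issue@1 deps=(None,None) exec_start@1 write@2
I1 add r4: issue@2 deps=(None,None) exec_start@2 write@3
I2 add r2: issue@3 deps=(1,1) exec_start@3 write@4
I3 add r3: issue@4 deps=(1,1) exec_start@4 write@7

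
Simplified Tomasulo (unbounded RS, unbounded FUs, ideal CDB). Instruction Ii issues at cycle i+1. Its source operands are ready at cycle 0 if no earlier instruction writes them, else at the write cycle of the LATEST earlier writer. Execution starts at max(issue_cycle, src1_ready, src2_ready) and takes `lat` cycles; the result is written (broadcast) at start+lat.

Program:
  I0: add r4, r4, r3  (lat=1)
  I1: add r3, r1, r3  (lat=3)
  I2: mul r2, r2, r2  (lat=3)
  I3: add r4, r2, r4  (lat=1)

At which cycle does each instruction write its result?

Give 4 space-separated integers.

Answer: 2 5 6 7

Derivation:
I0 add r4: issue@1 deps=(None,None) exec_start@1 write@2
I1 add r3: issue@2 deps=(None,None) exec_start@2 write@5
I2 mul r2: issue@3 deps=(None,None) exec_start@3 write@6
I3 add r4: issue@4 deps=(2,0) exec_start@6 write@7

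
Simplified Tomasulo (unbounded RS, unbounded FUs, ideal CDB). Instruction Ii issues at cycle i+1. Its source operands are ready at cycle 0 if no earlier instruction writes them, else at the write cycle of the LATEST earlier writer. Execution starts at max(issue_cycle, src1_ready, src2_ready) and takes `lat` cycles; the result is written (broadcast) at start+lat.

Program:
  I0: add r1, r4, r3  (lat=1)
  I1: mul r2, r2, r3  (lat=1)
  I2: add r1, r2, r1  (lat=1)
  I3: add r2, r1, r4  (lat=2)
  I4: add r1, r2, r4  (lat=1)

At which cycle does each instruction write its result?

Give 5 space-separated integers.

I0 add r1: issue@1 deps=(None,None) exec_start@1 write@2
I1 mul r2: issue@2 deps=(None,None) exec_start@2 write@3
I2 add r1: issue@3 deps=(1,0) exec_start@3 write@4
I3 add r2: issue@4 deps=(2,None) exec_start@4 write@6
I4 add r1: issue@5 deps=(3,None) exec_start@6 write@7

Answer: 2 3 4 6 7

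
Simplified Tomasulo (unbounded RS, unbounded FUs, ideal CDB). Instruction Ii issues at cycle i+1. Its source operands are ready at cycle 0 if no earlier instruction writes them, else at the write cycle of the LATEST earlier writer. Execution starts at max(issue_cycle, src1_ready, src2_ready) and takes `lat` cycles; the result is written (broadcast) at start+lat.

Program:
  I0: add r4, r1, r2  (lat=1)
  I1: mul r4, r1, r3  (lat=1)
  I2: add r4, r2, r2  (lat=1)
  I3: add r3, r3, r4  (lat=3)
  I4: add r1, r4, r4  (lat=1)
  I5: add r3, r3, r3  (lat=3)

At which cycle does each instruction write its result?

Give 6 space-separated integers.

I0 add r4: issue@1 deps=(None,None) exec_start@1 write@2
I1 mul r4: issue@2 deps=(None,None) exec_start@2 write@3
I2 add r4: issue@3 deps=(None,None) exec_start@3 write@4
I3 add r3: issue@4 deps=(None,2) exec_start@4 write@7
I4 add r1: issue@5 deps=(2,2) exec_start@5 write@6
I5 add r3: issue@6 deps=(3,3) exec_start@7 write@10

Answer: 2 3 4 7 6 10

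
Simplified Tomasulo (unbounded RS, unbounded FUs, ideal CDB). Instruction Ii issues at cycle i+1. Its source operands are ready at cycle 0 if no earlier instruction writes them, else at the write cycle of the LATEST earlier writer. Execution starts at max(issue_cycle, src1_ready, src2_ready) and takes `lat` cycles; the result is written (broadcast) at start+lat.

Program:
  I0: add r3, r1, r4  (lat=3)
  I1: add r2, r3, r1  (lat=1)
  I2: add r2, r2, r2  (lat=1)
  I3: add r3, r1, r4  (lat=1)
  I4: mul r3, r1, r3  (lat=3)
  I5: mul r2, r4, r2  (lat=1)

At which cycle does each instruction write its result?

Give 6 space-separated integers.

Answer: 4 5 6 5 8 7

Derivation:
I0 add r3: issue@1 deps=(None,None) exec_start@1 write@4
I1 add r2: issue@2 deps=(0,None) exec_start@4 write@5
I2 add r2: issue@3 deps=(1,1) exec_start@5 write@6
I3 add r3: issue@4 deps=(None,None) exec_start@4 write@5
I4 mul r3: issue@5 deps=(None,3) exec_start@5 write@8
I5 mul r2: issue@6 deps=(None,2) exec_start@6 write@7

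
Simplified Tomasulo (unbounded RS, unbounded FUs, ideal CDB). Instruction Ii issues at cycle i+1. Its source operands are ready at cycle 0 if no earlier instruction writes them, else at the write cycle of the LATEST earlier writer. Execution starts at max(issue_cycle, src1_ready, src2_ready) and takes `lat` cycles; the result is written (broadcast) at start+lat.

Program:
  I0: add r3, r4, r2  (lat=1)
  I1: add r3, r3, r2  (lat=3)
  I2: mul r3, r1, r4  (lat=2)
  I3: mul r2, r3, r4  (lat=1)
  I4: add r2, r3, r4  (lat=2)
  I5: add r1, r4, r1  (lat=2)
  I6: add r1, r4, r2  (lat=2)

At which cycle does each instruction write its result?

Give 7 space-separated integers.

Answer: 2 5 5 6 7 8 9

Derivation:
I0 add r3: issue@1 deps=(None,None) exec_start@1 write@2
I1 add r3: issue@2 deps=(0,None) exec_start@2 write@5
I2 mul r3: issue@3 deps=(None,None) exec_start@3 write@5
I3 mul r2: issue@4 deps=(2,None) exec_start@5 write@6
I4 add r2: issue@5 deps=(2,None) exec_start@5 write@7
I5 add r1: issue@6 deps=(None,None) exec_start@6 write@8
I6 add r1: issue@7 deps=(None,4) exec_start@7 write@9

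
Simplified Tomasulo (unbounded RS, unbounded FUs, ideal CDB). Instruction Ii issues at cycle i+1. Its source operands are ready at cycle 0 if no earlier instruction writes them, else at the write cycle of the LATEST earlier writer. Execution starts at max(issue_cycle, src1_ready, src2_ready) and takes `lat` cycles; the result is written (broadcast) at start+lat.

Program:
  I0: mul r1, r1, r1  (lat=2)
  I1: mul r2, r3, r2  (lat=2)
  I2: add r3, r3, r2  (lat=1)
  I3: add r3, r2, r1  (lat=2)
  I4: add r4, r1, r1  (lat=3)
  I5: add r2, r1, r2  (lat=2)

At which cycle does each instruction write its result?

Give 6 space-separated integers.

I0 mul r1: issue@1 deps=(None,None) exec_start@1 write@3
I1 mul r2: issue@2 deps=(None,None) exec_start@2 write@4
I2 add r3: issue@3 deps=(None,1) exec_start@4 write@5
I3 add r3: issue@4 deps=(1,0) exec_start@4 write@6
I4 add r4: issue@5 deps=(0,0) exec_start@5 write@8
I5 add r2: issue@6 deps=(0,1) exec_start@6 write@8

Answer: 3 4 5 6 8 8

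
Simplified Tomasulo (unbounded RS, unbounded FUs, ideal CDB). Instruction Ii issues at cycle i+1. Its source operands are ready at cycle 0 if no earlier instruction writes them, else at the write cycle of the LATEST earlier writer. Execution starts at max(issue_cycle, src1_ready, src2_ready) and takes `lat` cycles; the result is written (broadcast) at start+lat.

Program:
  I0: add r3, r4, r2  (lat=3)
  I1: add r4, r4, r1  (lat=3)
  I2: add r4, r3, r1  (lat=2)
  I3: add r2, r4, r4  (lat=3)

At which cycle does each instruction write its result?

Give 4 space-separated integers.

Answer: 4 5 6 9

Derivation:
I0 add r3: issue@1 deps=(None,None) exec_start@1 write@4
I1 add r4: issue@2 deps=(None,None) exec_start@2 write@5
I2 add r4: issue@3 deps=(0,None) exec_start@4 write@6
I3 add r2: issue@4 deps=(2,2) exec_start@6 write@9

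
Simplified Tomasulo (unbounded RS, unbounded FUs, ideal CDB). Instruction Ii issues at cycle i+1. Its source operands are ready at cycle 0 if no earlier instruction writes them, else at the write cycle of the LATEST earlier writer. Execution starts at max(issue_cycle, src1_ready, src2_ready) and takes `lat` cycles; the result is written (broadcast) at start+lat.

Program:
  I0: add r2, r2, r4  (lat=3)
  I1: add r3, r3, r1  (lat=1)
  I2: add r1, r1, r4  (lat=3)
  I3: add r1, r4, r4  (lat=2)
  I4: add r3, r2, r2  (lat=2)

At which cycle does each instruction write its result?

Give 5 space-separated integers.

Answer: 4 3 6 6 7

Derivation:
I0 add r2: issue@1 deps=(None,None) exec_start@1 write@4
I1 add r3: issue@2 deps=(None,None) exec_start@2 write@3
I2 add r1: issue@3 deps=(None,None) exec_start@3 write@6
I3 add r1: issue@4 deps=(None,None) exec_start@4 write@6
I4 add r3: issue@5 deps=(0,0) exec_start@5 write@7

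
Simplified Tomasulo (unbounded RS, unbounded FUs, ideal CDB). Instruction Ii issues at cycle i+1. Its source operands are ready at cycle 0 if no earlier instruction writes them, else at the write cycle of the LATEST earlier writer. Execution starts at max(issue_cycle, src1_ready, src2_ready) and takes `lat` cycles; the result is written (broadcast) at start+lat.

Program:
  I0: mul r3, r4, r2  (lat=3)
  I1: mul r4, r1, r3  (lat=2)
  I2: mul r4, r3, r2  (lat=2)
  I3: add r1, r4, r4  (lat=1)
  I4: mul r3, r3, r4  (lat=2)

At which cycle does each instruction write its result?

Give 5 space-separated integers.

Answer: 4 6 6 7 8

Derivation:
I0 mul r3: issue@1 deps=(None,None) exec_start@1 write@4
I1 mul r4: issue@2 deps=(None,0) exec_start@4 write@6
I2 mul r4: issue@3 deps=(0,None) exec_start@4 write@6
I3 add r1: issue@4 deps=(2,2) exec_start@6 write@7
I4 mul r3: issue@5 deps=(0,2) exec_start@6 write@8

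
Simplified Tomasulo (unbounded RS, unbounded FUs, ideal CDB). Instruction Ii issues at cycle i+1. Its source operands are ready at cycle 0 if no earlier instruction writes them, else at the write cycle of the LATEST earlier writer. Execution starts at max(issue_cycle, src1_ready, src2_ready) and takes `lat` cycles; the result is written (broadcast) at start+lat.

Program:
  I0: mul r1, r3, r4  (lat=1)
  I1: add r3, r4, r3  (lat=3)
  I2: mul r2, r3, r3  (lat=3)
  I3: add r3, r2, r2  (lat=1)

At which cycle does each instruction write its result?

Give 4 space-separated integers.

I0 mul r1: issue@1 deps=(None,None) exec_start@1 write@2
I1 add r3: issue@2 deps=(None,None) exec_start@2 write@5
I2 mul r2: issue@3 deps=(1,1) exec_start@5 write@8
I3 add r3: issue@4 deps=(2,2) exec_start@8 write@9

Answer: 2 5 8 9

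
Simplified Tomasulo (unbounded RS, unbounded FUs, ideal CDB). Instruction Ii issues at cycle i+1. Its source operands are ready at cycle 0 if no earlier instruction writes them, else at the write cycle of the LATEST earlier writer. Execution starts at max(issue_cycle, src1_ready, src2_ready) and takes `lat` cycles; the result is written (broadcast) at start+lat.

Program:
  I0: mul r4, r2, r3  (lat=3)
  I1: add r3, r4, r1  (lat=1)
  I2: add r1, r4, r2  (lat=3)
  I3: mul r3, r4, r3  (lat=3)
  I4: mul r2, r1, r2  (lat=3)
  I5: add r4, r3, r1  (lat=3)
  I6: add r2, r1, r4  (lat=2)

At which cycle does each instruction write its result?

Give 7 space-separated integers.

I0 mul r4: issue@1 deps=(None,None) exec_start@1 write@4
I1 add r3: issue@2 deps=(0,None) exec_start@4 write@5
I2 add r1: issue@3 deps=(0,None) exec_start@4 write@7
I3 mul r3: issue@4 deps=(0,1) exec_start@5 write@8
I4 mul r2: issue@5 deps=(2,None) exec_start@7 write@10
I5 add r4: issue@6 deps=(3,2) exec_start@8 write@11
I6 add r2: issue@7 deps=(2,5) exec_start@11 write@13

Answer: 4 5 7 8 10 11 13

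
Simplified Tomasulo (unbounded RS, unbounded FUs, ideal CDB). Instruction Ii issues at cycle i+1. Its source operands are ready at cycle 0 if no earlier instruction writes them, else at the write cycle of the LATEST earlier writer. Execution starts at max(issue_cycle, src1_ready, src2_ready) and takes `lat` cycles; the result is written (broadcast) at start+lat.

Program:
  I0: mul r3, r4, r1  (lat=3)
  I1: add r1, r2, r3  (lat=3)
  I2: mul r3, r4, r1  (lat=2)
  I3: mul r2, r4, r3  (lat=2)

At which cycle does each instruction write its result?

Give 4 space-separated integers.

Answer: 4 7 9 11

Derivation:
I0 mul r3: issue@1 deps=(None,None) exec_start@1 write@4
I1 add r1: issue@2 deps=(None,0) exec_start@4 write@7
I2 mul r3: issue@3 deps=(None,1) exec_start@7 write@9
I3 mul r2: issue@4 deps=(None,2) exec_start@9 write@11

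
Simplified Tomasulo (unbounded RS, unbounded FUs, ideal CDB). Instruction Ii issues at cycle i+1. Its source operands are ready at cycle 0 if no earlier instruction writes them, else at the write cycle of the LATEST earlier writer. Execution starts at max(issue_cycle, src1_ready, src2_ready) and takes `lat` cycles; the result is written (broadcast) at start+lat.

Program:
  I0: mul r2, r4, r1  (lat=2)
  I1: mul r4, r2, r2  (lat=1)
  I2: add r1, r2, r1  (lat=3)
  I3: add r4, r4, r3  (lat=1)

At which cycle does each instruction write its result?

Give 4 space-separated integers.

I0 mul r2: issue@1 deps=(None,None) exec_start@1 write@3
I1 mul r4: issue@2 deps=(0,0) exec_start@3 write@4
I2 add r1: issue@3 deps=(0,None) exec_start@3 write@6
I3 add r4: issue@4 deps=(1,None) exec_start@4 write@5

Answer: 3 4 6 5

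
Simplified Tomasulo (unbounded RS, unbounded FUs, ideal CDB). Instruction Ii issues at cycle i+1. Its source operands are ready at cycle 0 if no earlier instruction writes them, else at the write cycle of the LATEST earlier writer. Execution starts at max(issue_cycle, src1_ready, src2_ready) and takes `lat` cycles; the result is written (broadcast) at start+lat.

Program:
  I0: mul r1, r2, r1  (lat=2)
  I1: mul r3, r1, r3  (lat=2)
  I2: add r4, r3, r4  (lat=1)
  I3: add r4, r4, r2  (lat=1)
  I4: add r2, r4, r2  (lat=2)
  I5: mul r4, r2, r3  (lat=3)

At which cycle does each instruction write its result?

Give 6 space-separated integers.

I0 mul r1: issue@1 deps=(None,None) exec_start@1 write@3
I1 mul r3: issue@2 deps=(0,None) exec_start@3 write@5
I2 add r4: issue@3 deps=(1,None) exec_start@5 write@6
I3 add r4: issue@4 deps=(2,None) exec_start@6 write@7
I4 add r2: issue@5 deps=(3,None) exec_start@7 write@9
I5 mul r4: issue@6 deps=(4,1) exec_start@9 write@12

Answer: 3 5 6 7 9 12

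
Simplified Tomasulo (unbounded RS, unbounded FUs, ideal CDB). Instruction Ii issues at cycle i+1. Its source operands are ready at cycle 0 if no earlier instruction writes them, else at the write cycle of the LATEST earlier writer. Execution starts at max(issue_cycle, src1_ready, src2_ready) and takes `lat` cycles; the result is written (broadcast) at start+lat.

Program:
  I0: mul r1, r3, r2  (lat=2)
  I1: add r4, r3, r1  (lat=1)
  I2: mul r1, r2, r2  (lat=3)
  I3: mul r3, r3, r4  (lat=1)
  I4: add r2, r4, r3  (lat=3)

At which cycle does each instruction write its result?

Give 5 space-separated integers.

Answer: 3 4 6 5 8

Derivation:
I0 mul r1: issue@1 deps=(None,None) exec_start@1 write@3
I1 add r4: issue@2 deps=(None,0) exec_start@3 write@4
I2 mul r1: issue@3 deps=(None,None) exec_start@3 write@6
I3 mul r3: issue@4 deps=(None,1) exec_start@4 write@5
I4 add r2: issue@5 deps=(1,3) exec_start@5 write@8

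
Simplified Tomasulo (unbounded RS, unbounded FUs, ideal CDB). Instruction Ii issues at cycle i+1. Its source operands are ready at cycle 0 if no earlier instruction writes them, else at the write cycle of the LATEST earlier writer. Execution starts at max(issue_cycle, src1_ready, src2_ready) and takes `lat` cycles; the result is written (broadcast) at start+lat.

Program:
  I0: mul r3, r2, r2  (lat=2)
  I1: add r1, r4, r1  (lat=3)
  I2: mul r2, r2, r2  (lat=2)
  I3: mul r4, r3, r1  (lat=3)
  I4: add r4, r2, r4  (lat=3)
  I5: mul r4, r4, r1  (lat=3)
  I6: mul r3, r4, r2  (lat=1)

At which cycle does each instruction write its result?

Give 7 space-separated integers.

Answer: 3 5 5 8 11 14 15

Derivation:
I0 mul r3: issue@1 deps=(None,None) exec_start@1 write@3
I1 add r1: issue@2 deps=(None,None) exec_start@2 write@5
I2 mul r2: issue@3 deps=(None,None) exec_start@3 write@5
I3 mul r4: issue@4 deps=(0,1) exec_start@5 write@8
I4 add r4: issue@5 deps=(2,3) exec_start@8 write@11
I5 mul r4: issue@6 deps=(4,1) exec_start@11 write@14
I6 mul r3: issue@7 deps=(5,2) exec_start@14 write@15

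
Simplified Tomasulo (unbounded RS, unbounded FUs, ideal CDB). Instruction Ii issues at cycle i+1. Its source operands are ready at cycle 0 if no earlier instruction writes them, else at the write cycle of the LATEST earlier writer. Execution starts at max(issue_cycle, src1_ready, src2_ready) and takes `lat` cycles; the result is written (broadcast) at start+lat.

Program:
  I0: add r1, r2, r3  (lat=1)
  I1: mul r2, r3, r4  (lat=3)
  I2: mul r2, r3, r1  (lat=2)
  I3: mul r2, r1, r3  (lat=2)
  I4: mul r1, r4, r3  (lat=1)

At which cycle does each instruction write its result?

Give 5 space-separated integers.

I0 add r1: issue@1 deps=(None,None) exec_start@1 write@2
I1 mul r2: issue@2 deps=(None,None) exec_start@2 write@5
I2 mul r2: issue@3 deps=(None,0) exec_start@3 write@5
I3 mul r2: issue@4 deps=(0,None) exec_start@4 write@6
I4 mul r1: issue@5 deps=(None,None) exec_start@5 write@6

Answer: 2 5 5 6 6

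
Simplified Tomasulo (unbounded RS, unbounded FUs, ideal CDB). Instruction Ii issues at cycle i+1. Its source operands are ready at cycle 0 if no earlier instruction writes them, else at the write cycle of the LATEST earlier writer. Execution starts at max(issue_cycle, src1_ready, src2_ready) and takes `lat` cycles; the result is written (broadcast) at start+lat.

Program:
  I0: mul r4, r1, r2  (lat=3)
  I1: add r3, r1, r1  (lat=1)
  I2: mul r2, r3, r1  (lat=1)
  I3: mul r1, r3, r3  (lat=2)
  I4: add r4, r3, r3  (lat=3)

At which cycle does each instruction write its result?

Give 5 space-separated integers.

Answer: 4 3 4 6 8

Derivation:
I0 mul r4: issue@1 deps=(None,None) exec_start@1 write@4
I1 add r3: issue@2 deps=(None,None) exec_start@2 write@3
I2 mul r2: issue@3 deps=(1,None) exec_start@3 write@4
I3 mul r1: issue@4 deps=(1,1) exec_start@4 write@6
I4 add r4: issue@5 deps=(1,1) exec_start@5 write@8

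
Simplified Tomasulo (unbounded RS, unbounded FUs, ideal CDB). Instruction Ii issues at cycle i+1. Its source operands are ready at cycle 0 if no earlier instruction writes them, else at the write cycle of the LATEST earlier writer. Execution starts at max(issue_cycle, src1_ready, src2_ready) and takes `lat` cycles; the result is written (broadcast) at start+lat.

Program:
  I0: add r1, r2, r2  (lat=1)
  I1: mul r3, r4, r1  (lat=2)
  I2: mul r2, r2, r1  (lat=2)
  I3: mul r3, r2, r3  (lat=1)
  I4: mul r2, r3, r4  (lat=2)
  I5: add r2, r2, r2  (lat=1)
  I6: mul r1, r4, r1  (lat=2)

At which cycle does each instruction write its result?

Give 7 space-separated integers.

Answer: 2 4 5 6 8 9 9

Derivation:
I0 add r1: issue@1 deps=(None,None) exec_start@1 write@2
I1 mul r3: issue@2 deps=(None,0) exec_start@2 write@4
I2 mul r2: issue@3 deps=(None,0) exec_start@3 write@5
I3 mul r3: issue@4 deps=(2,1) exec_start@5 write@6
I4 mul r2: issue@5 deps=(3,None) exec_start@6 write@8
I5 add r2: issue@6 deps=(4,4) exec_start@8 write@9
I6 mul r1: issue@7 deps=(None,0) exec_start@7 write@9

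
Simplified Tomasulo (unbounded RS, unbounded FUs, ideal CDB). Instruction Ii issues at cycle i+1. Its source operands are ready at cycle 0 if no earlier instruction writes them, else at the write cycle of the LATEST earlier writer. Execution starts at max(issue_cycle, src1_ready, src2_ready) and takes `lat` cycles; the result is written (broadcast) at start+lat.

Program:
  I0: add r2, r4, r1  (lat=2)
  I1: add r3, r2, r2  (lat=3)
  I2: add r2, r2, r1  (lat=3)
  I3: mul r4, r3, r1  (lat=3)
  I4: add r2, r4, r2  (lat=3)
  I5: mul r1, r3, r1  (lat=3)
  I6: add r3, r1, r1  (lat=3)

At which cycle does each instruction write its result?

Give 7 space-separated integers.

I0 add r2: issue@1 deps=(None,None) exec_start@1 write@3
I1 add r3: issue@2 deps=(0,0) exec_start@3 write@6
I2 add r2: issue@3 deps=(0,None) exec_start@3 write@6
I3 mul r4: issue@4 deps=(1,None) exec_start@6 write@9
I4 add r2: issue@5 deps=(3,2) exec_start@9 write@12
I5 mul r1: issue@6 deps=(1,None) exec_start@6 write@9
I6 add r3: issue@7 deps=(5,5) exec_start@9 write@12

Answer: 3 6 6 9 12 9 12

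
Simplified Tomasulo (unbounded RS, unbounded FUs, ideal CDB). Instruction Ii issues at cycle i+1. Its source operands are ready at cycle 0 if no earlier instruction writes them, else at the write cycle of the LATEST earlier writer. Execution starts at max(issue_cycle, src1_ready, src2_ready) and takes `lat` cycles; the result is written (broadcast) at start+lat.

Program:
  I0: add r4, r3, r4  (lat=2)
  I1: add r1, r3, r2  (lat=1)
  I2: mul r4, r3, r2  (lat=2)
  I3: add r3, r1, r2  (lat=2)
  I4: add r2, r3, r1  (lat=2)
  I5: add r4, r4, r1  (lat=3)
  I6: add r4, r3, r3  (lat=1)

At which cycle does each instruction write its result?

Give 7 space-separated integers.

Answer: 3 3 5 6 8 9 8

Derivation:
I0 add r4: issue@1 deps=(None,None) exec_start@1 write@3
I1 add r1: issue@2 deps=(None,None) exec_start@2 write@3
I2 mul r4: issue@3 deps=(None,None) exec_start@3 write@5
I3 add r3: issue@4 deps=(1,None) exec_start@4 write@6
I4 add r2: issue@5 deps=(3,1) exec_start@6 write@8
I5 add r4: issue@6 deps=(2,1) exec_start@6 write@9
I6 add r4: issue@7 deps=(3,3) exec_start@7 write@8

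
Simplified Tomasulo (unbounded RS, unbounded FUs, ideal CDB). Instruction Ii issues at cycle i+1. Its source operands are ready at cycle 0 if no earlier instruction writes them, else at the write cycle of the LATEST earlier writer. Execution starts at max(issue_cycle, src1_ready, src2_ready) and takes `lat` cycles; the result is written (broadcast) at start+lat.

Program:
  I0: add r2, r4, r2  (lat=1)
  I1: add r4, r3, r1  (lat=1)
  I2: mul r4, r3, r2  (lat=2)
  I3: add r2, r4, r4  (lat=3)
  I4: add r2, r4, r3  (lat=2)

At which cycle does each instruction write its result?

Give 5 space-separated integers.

I0 add r2: issue@1 deps=(None,None) exec_start@1 write@2
I1 add r4: issue@2 deps=(None,None) exec_start@2 write@3
I2 mul r4: issue@3 deps=(None,0) exec_start@3 write@5
I3 add r2: issue@4 deps=(2,2) exec_start@5 write@8
I4 add r2: issue@5 deps=(2,None) exec_start@5 write@7

Answer: 2 3 5 8 7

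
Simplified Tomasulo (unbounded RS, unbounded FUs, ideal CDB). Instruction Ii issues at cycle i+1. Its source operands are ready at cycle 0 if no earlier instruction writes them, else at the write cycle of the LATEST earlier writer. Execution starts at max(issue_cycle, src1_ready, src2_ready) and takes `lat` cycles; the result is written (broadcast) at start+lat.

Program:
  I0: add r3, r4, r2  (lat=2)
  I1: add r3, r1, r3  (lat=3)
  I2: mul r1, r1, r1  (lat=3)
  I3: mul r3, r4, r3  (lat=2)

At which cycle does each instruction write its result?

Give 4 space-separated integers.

Answer: 3 6 6 8

Derivation:
I0 add r3: issue@1 deps=(None,None) exec_start@1 write@3
I1 add r3: issue@2 deps=(None,0) exec_start@3 write@6
I2 mul r1: issue@3 deps=(None,None) exec_start@3 write@6
I3 mul r3: issue@4 deps=(None,1) exec_start@6 write@8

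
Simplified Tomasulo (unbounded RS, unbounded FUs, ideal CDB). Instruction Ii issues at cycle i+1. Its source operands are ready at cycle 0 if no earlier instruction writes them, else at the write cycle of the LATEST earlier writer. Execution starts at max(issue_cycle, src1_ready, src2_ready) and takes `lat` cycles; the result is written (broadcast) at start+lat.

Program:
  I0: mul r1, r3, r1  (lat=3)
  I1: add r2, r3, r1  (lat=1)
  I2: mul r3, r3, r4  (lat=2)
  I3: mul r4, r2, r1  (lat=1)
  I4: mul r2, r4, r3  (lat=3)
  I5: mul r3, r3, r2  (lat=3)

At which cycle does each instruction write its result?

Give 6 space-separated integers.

I0 mul r1: issue@1 deps=(None,None) exec_start@1 write@4
I1 add r2: issue@2 deps=(None,0) exec_start@4 write@5
I2 mul r3: issue@3 deps=(None,None) exec_start@3 write@5
I3 mul r4: issue@4 deps=(1,0) exec_start@5 write@6
I4 mul r2: issue@5 deps=(3,2) exec_start@6 write@9
I5 mul r3: issue@6 deps=(2,4) exec_start@9 write@12

Answer: 4 5 5 6 9 12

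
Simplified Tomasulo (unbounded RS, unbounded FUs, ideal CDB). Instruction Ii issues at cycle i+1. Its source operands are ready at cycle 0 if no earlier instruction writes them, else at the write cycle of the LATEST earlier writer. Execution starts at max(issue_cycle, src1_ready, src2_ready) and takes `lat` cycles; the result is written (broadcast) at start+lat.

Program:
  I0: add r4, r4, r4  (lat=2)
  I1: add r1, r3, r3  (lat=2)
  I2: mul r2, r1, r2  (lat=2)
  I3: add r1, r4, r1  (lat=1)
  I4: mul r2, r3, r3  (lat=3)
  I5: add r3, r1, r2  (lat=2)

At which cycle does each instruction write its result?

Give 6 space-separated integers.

I0 add r4: issue@1 deps=(None,None) exec_start@1 write@3
I1 add r1: issue@2 deps=(None,None) exec_start@2 write@4
I2 mul r2: issue@3 deps=(1,None) exec_start@4 write@6
I3 add r1: issue@4 deps=(0,1) exec_start@4 write@5
I4 mul r2: issue@5 deps=(None,None) exec_start@5 write@8
I5 add r3: issue@6 deps=(3,4) exec_start@8 write@10

Answer: 3 4 6 5 8 10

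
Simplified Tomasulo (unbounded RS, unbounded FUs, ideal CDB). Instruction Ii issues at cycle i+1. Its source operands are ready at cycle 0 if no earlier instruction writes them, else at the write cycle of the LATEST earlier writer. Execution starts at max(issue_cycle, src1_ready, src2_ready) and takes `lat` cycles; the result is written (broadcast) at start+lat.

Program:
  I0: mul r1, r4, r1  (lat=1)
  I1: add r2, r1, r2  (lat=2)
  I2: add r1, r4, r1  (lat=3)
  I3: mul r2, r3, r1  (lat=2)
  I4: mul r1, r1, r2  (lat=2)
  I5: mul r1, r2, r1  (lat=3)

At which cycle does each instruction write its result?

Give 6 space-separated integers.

I0 mul r1: issue@1 deps=(None,None) exec_start@1 write@2
I1 add r2: issue@2 deps=(0,None) exec_start@2 write@4
I2 add r1: issue@3 deps=(None,0) exec_start@3 write@6
I3 mul r2: issue@4 deps=(None,2) exec_start@6 write@8
I4 mul r1: issue@5 deps=(2,3) exec_start@8 write@10
I5 mul r1: issue@6 deps=(3,4) exec_start@10 write@13

Answer: 2 4 6 8 10 13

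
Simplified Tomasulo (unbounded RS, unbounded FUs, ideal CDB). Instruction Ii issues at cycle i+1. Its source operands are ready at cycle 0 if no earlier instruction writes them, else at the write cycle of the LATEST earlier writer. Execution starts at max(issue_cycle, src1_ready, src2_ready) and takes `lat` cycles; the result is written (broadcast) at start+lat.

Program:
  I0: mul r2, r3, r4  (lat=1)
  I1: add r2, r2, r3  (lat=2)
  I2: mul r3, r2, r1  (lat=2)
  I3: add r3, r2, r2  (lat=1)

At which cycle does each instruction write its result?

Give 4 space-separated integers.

Answer: 2 4 6 5

Derivation:
I0 mul r2: issue@1 deps=(None,None) exec_start@1 write@2
I1 add r2: issue@2 deps=(0,None) exec_start@2 write@4
I2 mul r3: issue@3 deps=(1,None) exec_start@4 write@6
I3 add r3: issue@4 deps=(1,1) exec_start@4 write@5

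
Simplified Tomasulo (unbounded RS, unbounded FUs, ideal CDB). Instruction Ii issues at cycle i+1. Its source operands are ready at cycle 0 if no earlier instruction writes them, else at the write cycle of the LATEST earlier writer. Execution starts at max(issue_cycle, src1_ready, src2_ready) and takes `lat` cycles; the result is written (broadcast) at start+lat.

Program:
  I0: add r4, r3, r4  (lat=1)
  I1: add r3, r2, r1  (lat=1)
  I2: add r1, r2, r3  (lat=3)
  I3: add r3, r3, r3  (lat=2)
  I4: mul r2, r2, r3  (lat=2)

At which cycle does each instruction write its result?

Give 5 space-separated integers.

I0 add r4: issue@1 deps=(None,None) exec_start@1 write@2
I1 add r3: issue@2 deps=(None,None) exec_start@2 write@3
I2 add r1: issue@3 deps=(None,1) exec_start@3 write@6
I3 add r3: issue@4 deps=(1,1) exec_start@4 write@6
I4 mul r2: issue@5 deps=(None,3) exec_start@6 write@8

Answer: 2 3 6 6 8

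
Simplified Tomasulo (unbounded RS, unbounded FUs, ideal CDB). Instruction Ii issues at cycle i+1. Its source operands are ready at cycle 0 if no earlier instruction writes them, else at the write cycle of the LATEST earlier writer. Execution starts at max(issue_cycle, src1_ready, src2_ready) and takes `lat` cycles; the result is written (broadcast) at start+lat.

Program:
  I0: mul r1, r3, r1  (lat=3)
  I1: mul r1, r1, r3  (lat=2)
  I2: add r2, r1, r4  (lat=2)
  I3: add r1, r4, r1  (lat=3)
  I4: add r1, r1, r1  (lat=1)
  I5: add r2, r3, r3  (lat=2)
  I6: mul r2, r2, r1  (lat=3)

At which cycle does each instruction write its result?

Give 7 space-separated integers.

Answer: 4 6 8 9 10 8 13

Derivation:
I0 mul r1: issue@1 deps=(None,None) exec_start@1 write@4
I1 mul r1: issue@2 deps=(0,None) exec_start@4 write@6
I2 add r2: issue@3 deps=(1,None) exec_start@6 write@8
I3 add r1: issue@4 deps=(None,1) exec_start@6 write@9
I4 add r1: issue@5 deps=(3,3) exec_start@9 write@10
I5 add r2: issue@6 deps=(None,None) exec_start@6 write@8
I6 mul r2: issue@7 deps=(5,4) exec_start@10 write@13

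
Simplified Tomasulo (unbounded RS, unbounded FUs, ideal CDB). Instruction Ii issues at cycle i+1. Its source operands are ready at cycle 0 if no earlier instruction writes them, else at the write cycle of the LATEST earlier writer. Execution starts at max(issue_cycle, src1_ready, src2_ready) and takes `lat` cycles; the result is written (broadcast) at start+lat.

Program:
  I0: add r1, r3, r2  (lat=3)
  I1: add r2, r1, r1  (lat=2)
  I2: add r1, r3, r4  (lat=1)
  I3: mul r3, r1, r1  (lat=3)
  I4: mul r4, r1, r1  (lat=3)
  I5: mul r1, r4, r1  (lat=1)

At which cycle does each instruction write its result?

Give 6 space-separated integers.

Answer: 4 6 4 7 8 9

Derivation:
I0 add r1: issue@1 deps=(None,None) exec_start@1 write@4
I1 add r2: issue@2 deps=(0,0) exec_start@4 write@6
I2 add r1: issue@3 deps=(None,None) exec_start@3 write@4
I3 mul r3: issue@4 deps=(2,2) exec_start@4 write@7
I4 mul r4: issue@5 deps=(2,2) exec_start@5 write@8
I5 mul r1: issue@6 deps=(4,2) exec_start@8 write@9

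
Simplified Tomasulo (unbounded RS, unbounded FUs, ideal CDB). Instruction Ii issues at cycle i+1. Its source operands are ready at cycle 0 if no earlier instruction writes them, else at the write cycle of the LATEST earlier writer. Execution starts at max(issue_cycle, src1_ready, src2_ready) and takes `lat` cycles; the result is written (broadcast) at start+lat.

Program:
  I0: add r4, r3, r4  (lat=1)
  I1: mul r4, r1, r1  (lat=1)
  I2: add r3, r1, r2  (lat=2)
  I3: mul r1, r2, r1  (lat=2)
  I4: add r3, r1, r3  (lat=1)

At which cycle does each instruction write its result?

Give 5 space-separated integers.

Answer: 2 3 5 6 7

Derivation:
I0 add r4: issue@1 deps=(None,None) exec_start@1 write@2
I1 mul r4: issue@2 deps=(None,None) exec_start@2 write@3
I2 add r3: issue@3 deps=(None,None) exec_start@3 write@5
I3 mul r1: issue@4 deps=(None,None) exec_start@4 write@6
I4 add r3: issue@5 deps=(3,2) exec_start@6 write@7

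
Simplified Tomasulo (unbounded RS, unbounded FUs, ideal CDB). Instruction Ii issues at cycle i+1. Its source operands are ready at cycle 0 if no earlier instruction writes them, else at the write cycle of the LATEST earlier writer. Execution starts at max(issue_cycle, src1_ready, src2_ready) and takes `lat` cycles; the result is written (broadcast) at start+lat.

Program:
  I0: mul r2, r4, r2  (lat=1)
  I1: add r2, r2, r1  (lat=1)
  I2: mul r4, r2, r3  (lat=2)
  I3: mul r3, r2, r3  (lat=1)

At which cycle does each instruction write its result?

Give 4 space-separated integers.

I0 mul r2: issue@1 deps=(None,None) exec_start@1 write@2
I1 add r2: issue@2 deps=(0,None) exec_start@2 write@3
I2 mul r4: issue@3 deps=(1,None) exec_start@3 write@5
I3 mul r3: issue@4 deps=(1,None) exec_start@4 write@5

Answer: 2 3 5 5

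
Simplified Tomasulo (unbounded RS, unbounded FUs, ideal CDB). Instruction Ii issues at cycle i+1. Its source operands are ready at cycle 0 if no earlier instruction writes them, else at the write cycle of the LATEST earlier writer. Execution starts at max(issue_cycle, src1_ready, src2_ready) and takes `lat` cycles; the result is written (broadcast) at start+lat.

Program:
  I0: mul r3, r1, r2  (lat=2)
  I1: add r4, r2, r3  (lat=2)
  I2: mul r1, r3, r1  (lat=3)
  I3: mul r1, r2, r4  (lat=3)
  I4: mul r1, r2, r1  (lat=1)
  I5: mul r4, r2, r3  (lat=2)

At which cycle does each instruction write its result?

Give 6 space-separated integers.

Answer: 3 5 6 8 9 8

Derivation:
I0 mul r3: issue@1 deps=(None,None) exec_start@1 write@3
I1 add r4: issue@2 deps=(None,0) exec_start@3 write@5
I2 mul r1: issue@3 deps=(0,None) exec_start@3 write@6
I3 mul r1: issue@4 deps=(None,1) exec_start@5 write@8
I4 mul r1: issue@5 deps=(None,3) exec_start@8 write@9
I5 mul r4: issue@6 deps=(None,0) exec_start@6 write@8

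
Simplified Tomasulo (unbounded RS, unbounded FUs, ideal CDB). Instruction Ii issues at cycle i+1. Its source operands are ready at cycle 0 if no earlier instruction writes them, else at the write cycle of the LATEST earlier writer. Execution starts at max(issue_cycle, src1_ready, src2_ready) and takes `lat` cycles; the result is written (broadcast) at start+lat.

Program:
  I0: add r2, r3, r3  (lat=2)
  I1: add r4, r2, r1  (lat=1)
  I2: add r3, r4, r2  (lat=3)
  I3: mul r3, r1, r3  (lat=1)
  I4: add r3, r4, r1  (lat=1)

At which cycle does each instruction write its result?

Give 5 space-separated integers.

Answer: 3 4 7 8 6

Derivation:
I0 add r2: issue@1 deps=(None,None) exec_start@1 write@3
I1 add r4: issue@2 deps=(0,None) exec_start@3 write@4
I2 add r3: issue@3 deps=(1,0) exec_start@4 write@7
I3 mul r3: issue@4 deps=(None,2) exec_start@7 write@8
I4 add r3: issue@5 deps=(1,None) exec_start@5 write@6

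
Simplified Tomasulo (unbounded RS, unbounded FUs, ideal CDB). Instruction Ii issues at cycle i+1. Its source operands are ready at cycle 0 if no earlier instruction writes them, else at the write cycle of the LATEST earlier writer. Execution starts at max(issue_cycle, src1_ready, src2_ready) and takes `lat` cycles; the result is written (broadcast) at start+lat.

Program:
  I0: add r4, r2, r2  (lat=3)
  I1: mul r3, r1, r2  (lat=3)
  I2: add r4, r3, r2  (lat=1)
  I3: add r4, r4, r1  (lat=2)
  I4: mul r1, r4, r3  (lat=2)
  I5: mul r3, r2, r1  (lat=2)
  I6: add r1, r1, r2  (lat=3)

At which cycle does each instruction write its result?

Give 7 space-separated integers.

Answer: 4 5 6 8 10 12 13

Derivation:
I0 add r4: issue@1 deps=(None,None) exec_start@1 write@4
I1 mul r3: issue@2 deps=(None,None) exec_start@2 write@5
I2 add r4: issue@3 deps=(1,None) exec_start@5 write@6
I3 add r4: issue@4 deps=(2,None) exec_start@6 write@8
I4 mul r1: issue@5 deps=(3,1) exec_start@8 write@10
I5 mul r3: issue@6 deps=(None,4) exec_start@10 write@12
I6 add r1: issue@7 deps=(4,None) exec_start@10 write@13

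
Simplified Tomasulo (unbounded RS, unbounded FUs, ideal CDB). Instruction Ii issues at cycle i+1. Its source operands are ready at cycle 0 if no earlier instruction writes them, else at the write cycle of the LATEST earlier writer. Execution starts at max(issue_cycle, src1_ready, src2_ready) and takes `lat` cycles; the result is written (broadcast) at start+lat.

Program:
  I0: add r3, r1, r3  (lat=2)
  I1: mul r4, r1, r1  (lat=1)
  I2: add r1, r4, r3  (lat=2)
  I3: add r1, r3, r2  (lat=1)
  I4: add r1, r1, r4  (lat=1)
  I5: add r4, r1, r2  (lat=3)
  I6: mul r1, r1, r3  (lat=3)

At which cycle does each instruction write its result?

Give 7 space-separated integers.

Answer: 3 3 5 5 6 9 10

Derivation:
I0 add r3: issue@1 deps=(None,None) exec_start@1 write@3
I1 mul r4: issue@2 deps=(None,None) exec_start@2 write@3
I2 add r1: issue@3 deps=(1,0) exec_start@3 write@5
I3 add r1: issue@4 deps=(0,None) exec_start@4 write@5
I4 add r1: issue@5 deps=(3,1) exec_start@5 write@6
I5 add r4: issue@6 deps=(4,None) exec_start@6 write@9
I6 mul r1: issue@7 deps=(4,0) exec_start@7 write@10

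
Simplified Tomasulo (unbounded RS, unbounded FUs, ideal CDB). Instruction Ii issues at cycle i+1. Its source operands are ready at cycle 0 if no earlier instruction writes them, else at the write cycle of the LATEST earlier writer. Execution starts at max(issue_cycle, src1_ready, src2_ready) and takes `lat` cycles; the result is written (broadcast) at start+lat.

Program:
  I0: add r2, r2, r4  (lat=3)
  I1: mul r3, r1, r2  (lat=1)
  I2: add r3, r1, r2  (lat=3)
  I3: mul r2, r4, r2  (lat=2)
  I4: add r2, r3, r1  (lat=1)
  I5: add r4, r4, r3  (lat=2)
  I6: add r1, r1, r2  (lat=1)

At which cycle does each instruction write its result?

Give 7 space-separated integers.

Answer: 4 5 7 6 8 9 9

Derivation:
I0 add r2: issue@1 deps=(None,None) exec_start@1 write@4
I1 mul r3: issue@2 deps=(None,0) exec_start@4 write@5
I2 add r3: issue@3 deps=(None,0) exec_start@4 write@7
I3 mul r2: issue@4 deps=(None,0) exec_start@4 write@6
I4 add r2: issue@5 deps=(2,None) exec_start@7 write@8
I5 add r4: issue@6 deps=(None,2) exec_start@7 write@9
I6 add r1: issue@7 deps=(None,4) exec_start@8 write@9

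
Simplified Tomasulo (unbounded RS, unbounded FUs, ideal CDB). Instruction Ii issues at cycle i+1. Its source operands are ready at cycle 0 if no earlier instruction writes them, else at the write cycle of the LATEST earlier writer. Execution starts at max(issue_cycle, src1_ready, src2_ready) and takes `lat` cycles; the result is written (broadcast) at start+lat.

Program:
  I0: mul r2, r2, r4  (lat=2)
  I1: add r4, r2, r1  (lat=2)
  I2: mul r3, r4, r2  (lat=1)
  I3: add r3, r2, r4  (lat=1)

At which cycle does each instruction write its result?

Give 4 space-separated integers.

Answer: 3 5 6 6

Derivation:
I0 mul r2: issue@1 deps=(None,None) exec_start@1 write@3
I1 add r4: issue@2 deps=(0,None) exec_start@3 write@5
I2 mul r3: issue@3 deps=(1,0) exec_start@5 write@6
I3 add r3: issue@4 deps=(0,1) exec_start@5 write@6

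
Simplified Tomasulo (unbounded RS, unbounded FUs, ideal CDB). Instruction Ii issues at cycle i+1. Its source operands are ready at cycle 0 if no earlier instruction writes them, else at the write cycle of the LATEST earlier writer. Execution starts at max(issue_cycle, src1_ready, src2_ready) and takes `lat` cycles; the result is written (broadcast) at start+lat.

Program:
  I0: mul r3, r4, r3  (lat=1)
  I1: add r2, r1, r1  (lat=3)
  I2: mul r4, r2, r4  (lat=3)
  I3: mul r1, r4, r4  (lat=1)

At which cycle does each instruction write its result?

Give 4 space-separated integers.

Answer: 2 5 8 9

Derivation:
I0 mul r3: issue@1 deps=(None,None) exec_start@1 write@2
I1 add r2: issue@2 deps=(None,None) exec_start@2 write@5
I2 mul r4: issue@3 deps=(1,None) exec_start@5 write@8
I3 mul r1: issue@4 deps=(2,2) exec_start@8 write@9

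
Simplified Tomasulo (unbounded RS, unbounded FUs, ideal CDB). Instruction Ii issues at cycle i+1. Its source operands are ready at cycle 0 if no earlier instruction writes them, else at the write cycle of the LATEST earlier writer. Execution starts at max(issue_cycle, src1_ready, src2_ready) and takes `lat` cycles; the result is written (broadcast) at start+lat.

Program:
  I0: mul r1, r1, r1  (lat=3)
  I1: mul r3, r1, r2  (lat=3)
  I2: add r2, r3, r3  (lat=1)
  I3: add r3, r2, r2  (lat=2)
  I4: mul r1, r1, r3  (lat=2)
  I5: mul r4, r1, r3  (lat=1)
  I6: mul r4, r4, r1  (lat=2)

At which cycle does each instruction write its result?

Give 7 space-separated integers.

Answer: 4 7 8 10 12 13 15

Derivation:
I0 mul r1: issue@1 deps=(None,None) exec_start@1 write@4
I1 mul r3: issue@2 deps=(0,None) exec_start@4 write@7
I2 add r2: issue@3 deps=(1,1) exec_start@7 write@8
I3 add r3: issue@4 deps=(2,2) exec_start@8 write@10
I4 mul r1: issue@5 deps=(0,3) exec_start@10 write@12
I5 mul r4: issue@6 deps=(4,3) exec_start@12 write@13
I6 mul r4: issue@7 deps=(5,4) exec_start@13 write@15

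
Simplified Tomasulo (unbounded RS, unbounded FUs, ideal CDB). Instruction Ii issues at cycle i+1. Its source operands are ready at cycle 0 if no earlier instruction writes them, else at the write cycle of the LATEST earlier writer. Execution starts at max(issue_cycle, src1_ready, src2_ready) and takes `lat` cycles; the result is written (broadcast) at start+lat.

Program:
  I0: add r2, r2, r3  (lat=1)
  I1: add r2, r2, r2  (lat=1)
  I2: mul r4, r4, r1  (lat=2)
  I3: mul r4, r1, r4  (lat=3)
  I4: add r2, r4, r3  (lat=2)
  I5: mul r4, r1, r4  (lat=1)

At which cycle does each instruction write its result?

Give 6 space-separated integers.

I0 add r2: issue@1 deps=(None,None) exec_start@1 write@2
I1 add r2: issue@2 deps=(0,0) exec_start@2 write@3
I2 mul r4: issue@3 deps=(None,None) exec_start@3 write@5
I3 mul r4: issue@4 deps=(None,2) exec_start@5 write@8
I4 add r2: issue@5 deps=(3,None) exec_start@8 write@10
I5 mul r4: issue@6 deps=(None,3) exec_start@8 write@9

Answer: 2 3 5 8 10 9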